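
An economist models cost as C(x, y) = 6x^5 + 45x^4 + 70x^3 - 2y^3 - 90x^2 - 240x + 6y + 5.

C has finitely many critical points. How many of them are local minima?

C separates as a function of x plus a function of y, so ∇C=0 decouples.
∂C/∂x = 30(x - 1)(x + 1)(x + 2)(x + 4) = 0 at x ∈ {-4, -2, -1, 1}; ∂C/∂y = -6(y - 1)(y + 1) = 0 at y ∈ {-1, 1}.
The Hessian is diagonal: diag(C_xx, C_yy). Second derivatives: C_xx(-4)=-900, C_xx(-2)=180, C_xx(-1)=-180, C_xx(1)=900; C_yy(-1)=12, C_yy(1)=-12.
Local minima occur where both diagonal entries positive: (-2, -1), (1, -1). Count: 2.

2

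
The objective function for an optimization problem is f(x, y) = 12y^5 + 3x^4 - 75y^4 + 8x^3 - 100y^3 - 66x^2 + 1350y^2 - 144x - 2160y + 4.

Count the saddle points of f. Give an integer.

f separates as a function of x plus a function of y, so ∇f=0 decouples.
∂f/∂x = 12(x - 3)(x + 1)(x + 4) = 0 at x ∈ {-4, -1, 3}; ∂f/∂y = 60(y - 4)(y - 3)(y - 1)(y + 3) = 0 at y ∈ {-3, 1, 3, 4}.
The Hessian is diagonal: diag(f_xx, f_yy). Second derivatives: f_xx(-4)=252, f_xx(-1)=-144, f_xx(3)=336; f_yy(-3)=-10080, f_yy(1)=1440, f_yy(3)=-720, f_yy(4)=1260.
Saddle points occur where the two diagonal entries have opposite signs: (-4, -3), (-4, 3), (-1, 1), (-1, 4), (3, -3), (3, 3). Count: 6.

6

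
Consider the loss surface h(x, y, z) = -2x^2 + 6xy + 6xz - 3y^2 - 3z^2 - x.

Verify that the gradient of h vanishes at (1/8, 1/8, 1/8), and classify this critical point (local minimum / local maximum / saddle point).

∇h = (-4x + 6y + 6z - 1, 6x - 6y, 6x - 6z); substituting (1/8, 1/8, 1/8) gives ∇h = (0, 0, 0), so (1/8, 1/8, 1/8) is indeed a critical point.
The Hessian is constant: H = [[-4, 6, 6], [6, -6, 0], [6, 0, -6]].
Leading principal minors: Δ₁ = -4, Δ₂ = -12, Δ₃ = 288.
The minors fit neither the all-positive nor the alternating-sign pattern, so H is indefinite: a saddle point.

saddle point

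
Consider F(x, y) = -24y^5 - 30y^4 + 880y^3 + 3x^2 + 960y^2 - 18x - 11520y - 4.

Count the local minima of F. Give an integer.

2

F separates as a function of x plus a function of y, so ∇F=0 decouples.
∂F/∂x = 6(x - 3) = 0 at x ∈ {3}; ∂F/∂y = -120(y - 4)(y - 2)(y + 3)(y + 4) = 0 at y ∈ {-4, -3, 2, 4}.
The Hessian is diagonal: diag(F_xx, F_yy). Second derivatives: F_xx(3)=6; F_yy(-4)=5760, F_yy(-3)=-4200, F_yy(2)=7200, F_yy(4)=-13440.
Local minima occur where both diagonal entries positive: (3, -4), (3, 2). Count: 2.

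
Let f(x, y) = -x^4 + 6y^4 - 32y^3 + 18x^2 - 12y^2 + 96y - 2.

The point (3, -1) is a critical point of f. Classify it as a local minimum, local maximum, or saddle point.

saddle point

The mixed partial ∂²f/∂x∂y is 0, so the Hessian at any point is diag(f_xx, f_yy) = diag(12(-x^2 + 3), 24(3y^2 - 8y - 1)).
At (3, -1): H = diag(-72, 240).
The eigenvalues have opposite signs, so H is indefinite: a saddle point.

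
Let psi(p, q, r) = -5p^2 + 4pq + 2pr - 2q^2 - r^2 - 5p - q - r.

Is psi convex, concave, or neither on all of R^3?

concave

psi is quadratic, so its Hessian is the constant matrix H = [[-10, 4, 2], [4, -4, 0], [2, 0, -2]].
Leading principal minors: -10, 24, -32.
Signs alternate −, +, − ⇒ H ≺ 0 ⇒ concave.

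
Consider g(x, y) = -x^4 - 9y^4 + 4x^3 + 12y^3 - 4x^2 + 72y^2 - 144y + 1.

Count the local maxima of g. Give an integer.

4

g separates as a function of x plus a function of y, so ∇g=0 decouples.
∂g/∂x = -4x(x - 2)(x - 1) = 0 at x ∈ {0, 1, 2}; ∂g/∂y = -36(y - 2)(y - 1)(y + 2) = 0 at y ∈ {-2, 1, 2}.
The Hessian is diagonal: diag(g_xx, g_yy). Second derivatives: g_xx(0)=-8, g_xx(1)=4, g_xx(2)=-8; g_yy(-2)=-432, g_yy(1)=108, g_yy(2)=-144.
Local maxima occur where both diagonal entries negative: (0, -2), (0, 2), (2, -2), (2, 2). Count: 4.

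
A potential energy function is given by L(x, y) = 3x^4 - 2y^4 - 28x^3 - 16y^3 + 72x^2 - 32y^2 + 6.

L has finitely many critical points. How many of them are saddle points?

5

L separates as a function of x plus a function of y, so ∇L=0 decouples.
∂L/∂x = 12x(x - 4)(x - 3) = 0 at x ∈ {0, 3, 4}; ∂L/∂y = -8y(y + 2)(y + 4) = 0 at y ∈ {-4, -2, 0}.
The Hessian is diagonal: diag(L_xx, L_yy). Second derivatives: L_xx(0)=144, L_xx(3)=-36, L_xx(4)=48; L_yy(-4)=-64, L_yy(-2)=32, L_yy(0)=-64.
Saddle points occur where the two diagonal entries have opposite signs: (0, -4), (0, 0), (3, -2), (4, -4), (4, 0). Count: 5.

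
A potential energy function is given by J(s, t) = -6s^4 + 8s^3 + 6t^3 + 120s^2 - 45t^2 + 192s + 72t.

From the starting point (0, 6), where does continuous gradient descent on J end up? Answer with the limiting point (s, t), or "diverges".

(-1, 4)

J is separable, so gradient descent decouples: s follows -∂J/∂s, t follows -∂J/∂t.
∂J/∂s = -24(s - 4)(s + 1)(s + 2); at s=0 this is 192, so s decreases.
∂J/∂t = 18(t - 4)(t - 1); at t=6 this is 180, so t decreases.
s converges to its nearest critical value -1 (a local min of the s-part); t converges to 4. The iterate converges to (-1, 4).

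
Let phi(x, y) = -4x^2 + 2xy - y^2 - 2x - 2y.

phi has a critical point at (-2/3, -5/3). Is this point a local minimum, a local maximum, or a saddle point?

local maximum

The Hessian of phi is constant: H = [[-8, 2], [2, -2]].
det(H) = (-8)·(-2) − 2² = 12.
det(H) > 0 and tr(H) = -10 < 0, so H is negative definite and the point is a local maximum.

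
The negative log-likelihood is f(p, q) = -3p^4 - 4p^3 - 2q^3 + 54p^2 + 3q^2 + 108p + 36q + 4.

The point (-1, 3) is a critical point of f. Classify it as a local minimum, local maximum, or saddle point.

The mixed partial ∂²f/∂p∂q is 0, so the Hessian at any point is diag(f_pp, f_qq) = diag(12(-3p^2 - 2p + 9), 6(-2q + 1)).
At (-1, 3): H = diag(96, -30).
The eigenvalues have opposite signs, so H is indefinite: a saddle point.

saddle point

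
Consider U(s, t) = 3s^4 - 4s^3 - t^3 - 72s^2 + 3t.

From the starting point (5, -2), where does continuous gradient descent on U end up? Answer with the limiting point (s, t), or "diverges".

(4, -1)

U is separable, so gradient descent decouples: s follows -∂U/∂s, t follows -∂U/∂t.
∂U/∂s = 12s(s - 4)(s + 3); at s=5 this is 480, so s decreases.
∂U/∂t = -3(t - 1)(t + 1); at t=-2 this is -9, so t increases.
s converges to its nearest critical value 4 (a local min of the s-part); t converges to -1. The iterate converges to (4, -1).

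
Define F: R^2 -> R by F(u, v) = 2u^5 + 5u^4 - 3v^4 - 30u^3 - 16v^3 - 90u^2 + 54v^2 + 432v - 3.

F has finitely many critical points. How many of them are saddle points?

F separates as a function of u plus a function of v, so ∇F=0 decouples.
∂F/∂u = 10u(u - 3)(u + 2)(u + 3) = 0 at u ∈ {-3, -2, 0, 3}; ∂F/∂v = -12(v - 3)(v + 3)(v + 4) = 0 at v ∈ {-4, -3, 3}.
The Hessian is diagonal: diag(F_uu, F_vv). Second derivatives: F_uu(-3)=-180, F_uu(-2)=100, F_uu(0)=-180, F_uu(3)=900; F_vv(-4)=-84, F_vv(-3)=72, F_vv(3)=-504.
Saddle points occur where the two diagonal entries have opposite signs: (-3, -3), (-2, -4), (-2, 3), (0, -3), (3, -4), (3, 3). Count: 6.

6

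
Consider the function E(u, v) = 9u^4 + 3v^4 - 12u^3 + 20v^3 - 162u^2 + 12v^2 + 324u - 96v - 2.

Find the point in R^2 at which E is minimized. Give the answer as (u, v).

(-3, 1)

E(u,v) separates as P(u) + Q(v) − 2, so its minimum is min P + min Q − 2.
P'(u) = 36(u - 3)(u - 1)(u + 3) vanishes at u ∈ {-3, 1, 3}; Q'(v) = 12(v - 1)(v + 2)(v + 4) vanishes at v ∈ {-4, -2, 1}.
Local minima of P (where P''>0): P(-3)=-1377, P(3)=-81. Local minima of Q: Q(-4)=64, Q(1)=-61.
So the global minimum of E is P(-3) + Q(1) − 2 = -1377 − 61 − 2 = -1440, attained at (-3, 1).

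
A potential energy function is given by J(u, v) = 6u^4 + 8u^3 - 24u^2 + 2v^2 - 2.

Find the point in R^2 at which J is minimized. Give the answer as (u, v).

(-2, 0)

J(u,v) separates as P(u) + Q(v) − 2, so its minimum is min P + min Q − 2.
P'(u) = 24u(u - 1)(u + 2) vanishes at u ∈ {-2, 0, 1}; Q'(v) = 4v vanishes at v ∈ {0}.
Local minima of P (where P''>0): P(-2)=-64, P(1)=-10. Local minima of Q: Q(0)=0.
So the global minimum of J is P(-2) + Q(0) − 2 = -64 + 0 − 2 = -66, attained at (-2, 0).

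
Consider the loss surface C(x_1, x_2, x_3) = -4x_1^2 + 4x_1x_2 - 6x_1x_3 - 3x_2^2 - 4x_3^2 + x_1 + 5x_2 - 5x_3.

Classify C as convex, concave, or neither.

concave

C is quadratic, so its Hessian is the constant matrix H = [[-8, 4, -6], [4, -6, 0], [-6, 0, -8]].
Leading principal minors: -8, 32, -40.
Signs alternate −, +, − ⇒ H ≺ 0 ⇒ concave.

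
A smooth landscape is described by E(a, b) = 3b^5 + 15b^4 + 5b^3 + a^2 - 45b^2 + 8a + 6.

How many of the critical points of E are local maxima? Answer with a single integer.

E separates as a function of a plus a function of b, so ∇E=0 decouples.
∂E/∂a = 2(a + 4) = 0 at a ∈ {-4}; ∂E/∂b = 15b(b - 1)(b + 2)(b + 3) = 0 at b ∈ {-3, -2, 0, 1}.
The Hessian is diagonal: diag(E_aa, E_bb). Second derivatives: E_aa(-4)=2; E_bb(-3)=-180, E_bb(-2)=90, E_bb(0)=-90, E_bb(1)=180.
Local maxima occur where both diagonal entries negative: none. Count: 0.

0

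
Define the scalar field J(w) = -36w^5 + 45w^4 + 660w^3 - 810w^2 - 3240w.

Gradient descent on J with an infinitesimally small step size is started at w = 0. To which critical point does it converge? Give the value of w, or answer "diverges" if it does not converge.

J'(w) = -180(w - 3)(w - 2)(w + 1)(w + 3), so J'(0) = -3240.
Gradient descent moves in the -J' direction, i.e. w is increasing.
The nearest critical point in that direction is w = 2, where J'' = 2700 > 0 (a local minimum). The iterate converges there.

2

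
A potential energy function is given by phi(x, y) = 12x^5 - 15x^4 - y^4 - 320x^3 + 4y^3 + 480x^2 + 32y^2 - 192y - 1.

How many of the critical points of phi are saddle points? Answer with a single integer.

phi separates as a function of x plus a function of y, so ∇phi=0 decouples.
∂phi/∂x = 60x(x - 4)(x - 1)(x + 4) = 0 at x ∈ {-4, 0, 1, 4}; ∂phi/∂y = -4(y - 4)(y - 3)(y + 4) = 0 at y ∈ {-4, 3, 4}.
The Hessian is diagonal: diag(phi_xx, phi_yy). Second derivatives: phi_xx(-4)=-9600, phi_xx(0)=960, phi_xx(1)=-900, phi_xx(4)=5760; phi_yy(-4)=-224, phi_yy(3)=28, phi_yy(4)=-32.
Saddle points occur where the two diagonal entries have opposite signs: (-4, 3), (0, -4), (0, 4), (1, 3), (4, -4), (4, 4). Count: 6.

6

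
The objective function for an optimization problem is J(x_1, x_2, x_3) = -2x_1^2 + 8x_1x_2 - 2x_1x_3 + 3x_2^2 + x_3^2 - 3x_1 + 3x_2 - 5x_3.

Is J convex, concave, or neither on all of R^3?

neither

J is quadratic, so its Hessian is the constant matrix H = [[-4, 8, -2], [8, 6, 0], [-2, 0, 2]].
Leading principal minors: -4, -88, -200.
Neither pattern holds ⇒ H is indefinite ⇒ neither convex nor concave.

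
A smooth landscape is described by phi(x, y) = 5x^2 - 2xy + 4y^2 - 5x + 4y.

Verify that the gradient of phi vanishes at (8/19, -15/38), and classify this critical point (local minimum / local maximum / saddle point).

∇phi = (10x - 2y - 5, -2x + 8y + 4); substituting (8/19, -15/38) gives ∇phi = (0, 0), so (8/19, -15/38) is indeed a critical point.
The Hessian of phi is constant: H = [[10, -2], [-2, 8]].
det(H) = 10·8 − (-2)² = 76.
det(H) > 0 and tr(H) = 18 > 0, so H is positive definite and the point is a local minimum.

local minimum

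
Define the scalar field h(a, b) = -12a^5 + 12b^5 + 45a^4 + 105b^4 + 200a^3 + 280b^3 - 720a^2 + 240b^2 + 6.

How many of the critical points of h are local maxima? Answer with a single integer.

4

h separates as a function of a plus a function of b, so ∇h=0 decouples.
∂h/∂a = -60a(a - 4)(a - 2)(a + 3) = 0 at a ∈ {-3, 0, 2, 4}; ∂h/∂b = 60b(b + 1)(b + 2)(b + 4) = 0 at b ∈ {-4, -2, -1, 0}.
The Hessian is diagonal: diag(h_aa, h_bb). Second derivatives: h_aa(-3)=6300, h_aa(0)=-1440, h_aa(2)=1200, h_aa(4)=-3360; h_bb(-4)=-1440, h_bb(-2)=240, h_bb(-1)=-180, h_bb(0)=480.
Local maxima occur where both diagonal entries negative: (0, -4), (0, -1), (4, -4), (4, -1). Count: 4.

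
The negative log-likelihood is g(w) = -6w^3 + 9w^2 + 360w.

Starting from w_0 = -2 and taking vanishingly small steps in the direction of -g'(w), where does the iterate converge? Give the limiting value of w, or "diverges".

-4

g'(w) = -18(w - 5)(w + 4), so g'(-2) = 252.
Gradient descent moves in the -g' direction, i.e. w is decreasing.
The nearest critical point in that direction is w = -4, where g'' = 162 > 0 (a local minimum). The iterate converges there.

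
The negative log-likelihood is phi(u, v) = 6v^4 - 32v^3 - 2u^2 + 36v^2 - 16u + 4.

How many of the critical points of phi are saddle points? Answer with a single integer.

2

phi separates as a function of u plus a function of v, so ∇phi=0 decouples.
∂phi/∂u = -4(u + 4) = 0 at u ∈ {-4}; ∂phi/∂v = 24v(v - 3)(v - 1) = 0 at v ∈ {0, 1, 3}.
The Hessian is diagonal: diag(phi_uu, phi_vv). Second derivatives: phi_uu(-4)=-4; phi_vv(0)=72, phi_vv(1)=-48, phi_vv(3)=144.
Saddle points occur where the two diagonal entries have opposite signs: (-4, 0), (-4, 3). Count: 2.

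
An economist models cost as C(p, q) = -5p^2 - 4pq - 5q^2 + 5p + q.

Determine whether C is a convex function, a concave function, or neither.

concave

C is quadratic, so its Hessian is the constant matrix H = [[-10, -4], [-4, -10]].
det(H) = 84, tr(H) = -20.
det(H) > 0 and tr(H) < 0, so H is negative definite everywhere: concave.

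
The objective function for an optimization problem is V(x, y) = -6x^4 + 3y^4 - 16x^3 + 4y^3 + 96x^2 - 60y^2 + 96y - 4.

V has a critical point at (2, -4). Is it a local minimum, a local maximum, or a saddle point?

The mixed partial ∂²V/∂x∂y is 0, so the Hessian at any point is diag(V_xx, V_yy) = diag(24(-3x^2 - 4x + 8), 12(3y^2 + 2y - 10)).
At (2, -4): H = diag(-288, 360).
The eigenvalues have opposite signs, so H is indefinite: a saddle point.

saddle point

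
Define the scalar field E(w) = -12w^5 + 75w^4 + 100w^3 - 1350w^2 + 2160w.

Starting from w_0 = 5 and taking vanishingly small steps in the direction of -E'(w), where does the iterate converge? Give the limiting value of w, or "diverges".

E'(w) = -60(w - 4)(w - 3)(w - 1)(w + 3), so E'(5) = -3840.
Gradient descent moves in the -E' direction, i.e. w is increasing.
There is no critical point above w=5, and E' keeps the same sign, so the iterate runs off to +∞.

diverges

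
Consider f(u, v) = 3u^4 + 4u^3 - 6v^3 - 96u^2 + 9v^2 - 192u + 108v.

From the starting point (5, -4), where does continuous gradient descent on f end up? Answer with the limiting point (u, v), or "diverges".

f is separable, so gradient descent decouples: u follows -∂f/∂u, v follows -∂f/∂v.
∂f/∂u = 12(u - 4)(u + 1)(u + 4); at u=5 this is 648, so u decreases.
∂f/∂v = -18(v - 3)(v + 2); at v=-4 this is -252, so v increases.
u converges to its nearest critical value 4 (a local min of the u-part); v converges to -2. The iterate converges to (4, -2).

(4, -2)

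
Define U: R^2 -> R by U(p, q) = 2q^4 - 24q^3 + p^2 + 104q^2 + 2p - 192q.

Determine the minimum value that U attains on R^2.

U(p,q) separates as A(p) + B(q), so its minimum is min A + min B.
A'(p) = 2p + 2 vanishes at p ∈ {-1}; B'(q) = 8(q - 4)(q - 3)(q - 2) vanishes at q ∈ {2, 3, 4}.
Local minima of A (where A''>0): A(-1)=-1. Local minima of B: B(2)=-128, B(4)=-128.
So the global minimum of U is A(-1) + B(2) = -1 − 128 = -129, attained at (-1, 2).

-129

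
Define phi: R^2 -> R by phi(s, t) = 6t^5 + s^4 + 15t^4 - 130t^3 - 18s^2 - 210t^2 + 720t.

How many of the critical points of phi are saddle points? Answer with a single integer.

phi separates as a function of s plus a function of t, so ∇phi=0 decouples.
∂phi/∂s = 4s(s - 3)(s + 3) = 0 at s ∈ {-3, 0, 3}; ∂phi/∂t = 30(t - 3)(t - 1)(t + 2)(t + 4) = 0 at t ∈ {-4, -2, 1, 3}.
The Hessian is diagonal: diag(phi_ss, phi_tt). Second derivatives: phi_ss(-3)=72, phi_ss(0)=-36, phi_ss(3)=72; phi_tt(-4)=-2100, phi_tt(-2)=900, phi_tt(1)=-900, phi_tt(3)=2100.
Saddle points occur where the two diagonal entries have opposite signs: (-3, -4), (-3, 1), (0, -2), (0, 3), (3, -4), (3, 1). Count: 6.

6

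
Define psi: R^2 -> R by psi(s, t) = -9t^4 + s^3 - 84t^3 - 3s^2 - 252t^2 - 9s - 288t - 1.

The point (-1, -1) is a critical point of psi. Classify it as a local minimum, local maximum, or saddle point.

The mixed partial ∂²psi/∂s∂t is 0, so the Hessian at any point is diag(psi_ss, psi_tt) = diag(6(s - 1), -36(3t^2 + 14t + 14)).
At (-1, -1): H = diag(-12, -108).
Both eigenvalues are negative, so H is negative definite: a local maximum.

local maximum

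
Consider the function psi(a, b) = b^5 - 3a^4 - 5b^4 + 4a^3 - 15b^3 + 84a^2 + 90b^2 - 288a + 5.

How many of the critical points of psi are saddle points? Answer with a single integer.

6

psi separates as a function of a plus a function of b, so ∇psi=0 decouples.
∂psi/∂a = -12(a - 3)(a - 2)(a + 4) = 0 at a ∈ {-4, 2, 3}; ∂psi/∂b = 5b(b - 4)(b - 3)(b + 3) = 0 at b ∈ {-3, 0, 3, 4}.
The Hessian is diagonal: diag(psi_aa, psi_bb). Second derivatives: psi_aa(-4)=-504, psi_aa(2)=72, psi_aa(3)=-84; psi_bb(-3)=-630, psi_bb(0)=180, psi_bb(3)=-90, psi_bb(4)=140.
Saddle points occur where the two diagonal entries have opposite signs: (-4, 0), (-4, 4), (2, -3), (2, 3), (3, 0), (3, 4). Count: 6.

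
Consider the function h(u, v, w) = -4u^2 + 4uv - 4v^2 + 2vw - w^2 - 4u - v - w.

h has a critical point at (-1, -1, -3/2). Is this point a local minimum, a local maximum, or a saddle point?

local maximum

The Hessian is constant: H = [[-8, 4, 0], [4, -8, 2], [0, 2, -2]].
Leading principal minors: Δ₁ = -8, Δ₂ = 48, Δ₃ = -64.
The minors alternate sign starting negative (−, +, −), so H is negative definite: a local maximum.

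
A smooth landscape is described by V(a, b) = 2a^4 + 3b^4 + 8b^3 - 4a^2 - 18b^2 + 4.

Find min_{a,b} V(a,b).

-133

V(a,b) separates as P(a) + Q(b) + 4, so its minimum is min P + min Q + 4.
P'(a) = 8a(a - 1)(a + 1) vanishes at a ∈ {-1, 0, 1}; Q'(b) = 12b(b - 1)(b + 3) vanishes at b ∈ {-3, 0, 1}.
Local minima of P (where P''>0): P(-1)=-2, P(1)=-2. Local minima of Q: Q(-3)=-135, Q(1)=-7.
So the global minimum of V is P(-1) + Q(-3) + 4 = -2 − 135 + 4 = -133, attained at (-1, -3).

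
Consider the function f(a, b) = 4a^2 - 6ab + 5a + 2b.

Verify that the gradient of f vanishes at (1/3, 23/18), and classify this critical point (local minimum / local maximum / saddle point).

saddle point

∇f = (8a - 6b + 5, -6a + 2); substituting (1/3, 23/18) gives ∇f = (0, 0), so (1/3, 23/18) is indeed a critical point.
The Hessian of f is constant: H = [[8, -6], [-6, 0]].
det(H) = 8·0 − (-6)² = -36.
Since det(H) < 0, H is indefinite and the critical point is a saddle point.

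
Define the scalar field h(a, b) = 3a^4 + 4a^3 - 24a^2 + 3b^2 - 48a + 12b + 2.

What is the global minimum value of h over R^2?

-122

h(a,b) separates as P(a) + Q(b) + 2, so its minimum is min P + min Q + 2.
P'(a) = 12(a - 2)(a + 1)(a + 2) vanishes at a ∈ {-2, -1, 2}; Q'(b) = 6b + 12 vanishes at b ∈ {-2}.
Local minima of P (where P''>0): P(-2)=16, P(2)=-112. Local minima of Q: Q(-2)=-12.
So the global minimum of h is P(2) + Q(-2) + 2 = -112 − 12 + 2 = -122, attained at (2, -2).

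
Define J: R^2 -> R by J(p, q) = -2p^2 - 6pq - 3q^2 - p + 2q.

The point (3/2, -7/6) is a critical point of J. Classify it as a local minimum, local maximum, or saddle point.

saddle point

The Hessian of J is constant: H = [[-4, -6], [-6, -6]].
det(H) = (-4)·(-6) − (-6)² = -12.
Since det(H) < 0, H is indefinite and the critical point is a saddle point.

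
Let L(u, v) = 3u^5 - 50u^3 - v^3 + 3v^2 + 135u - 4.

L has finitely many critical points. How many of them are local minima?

2

L separates as a function of u plus a function of v, so ∇L=0 decouples.
∂L/∂u = 15(u - 3)(u - 1)(u + 1)(u + 3) = 0 at u ∈ {-3, -1, 1, 3}; ∂L/∂v = -3v(v - 2) = 0 at v ∈ {0, 2}.
The Hessian is diagonal: diag(L_uu, L_vv). Second derivatives: L_uu(-3)=-720, L_uu(-1)=240, L_uu(1)=-240, L_uu(3)=720; L_vv(0)=6, L_vv(2)=-6.
Local minima occur where both diagonal entries positive: (-1, 0), (3, 0). Count: 2.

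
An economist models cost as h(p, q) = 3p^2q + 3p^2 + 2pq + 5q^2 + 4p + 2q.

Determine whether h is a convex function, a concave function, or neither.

The term 3p^2q is cubic, so the Hessian is not constant.
∂²h/∂p² = 6q + 6, which takes both signs as q varies (negative for sufficiently negative q). A diagonal entry of the Hessian changing sign means the Hessian is neither positive- nor negative-semidefinite on all of R^2.

neither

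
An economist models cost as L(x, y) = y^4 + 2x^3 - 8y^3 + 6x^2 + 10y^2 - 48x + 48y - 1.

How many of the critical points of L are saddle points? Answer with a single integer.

3

L separates as a function of x plus a function of y, so ∇L=0 decouples.
∂L/∂x = 6(x - 2)(x + 4) = 0 at x ∈ {-4, 2}; ∂L/∂y = 4(y - 4)(y - 3)(y + 1) = 0 at y ∈ {-1, 3, 4}.
The Hessian is diagonal: diag(L_xx, L_yy). Second derivatives: L_xx(-4)=-36, L_xx(2)=36; L_yy(-1)=80, L_yy(3)=-16, L_yy(4)=20.
Saddle points occur where the two diagonal entries have opposite signs: (-4, -1), (-4, 4), (2, 3). Count: 3.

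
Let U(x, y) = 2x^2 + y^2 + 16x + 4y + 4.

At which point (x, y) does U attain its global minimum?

(-4, -2)

U(x,y) separates as P(x) + Q(y) + 4, so its minimum is min P + min Q + 4.
P'(x) = 4x + 16 vanishes at x ∈ {-4}; Q'(y) = 2y + 4 vanishes at y ∈ {-2}.
Local minima of P (where P''>0): P(-4)=-32. Local minima of Q: Q(-2)=-4.
So the global minimum of U is P(-4) + Q(-2) + 4 = -32 − 4 + 4 = -32, attained at (-4, -2).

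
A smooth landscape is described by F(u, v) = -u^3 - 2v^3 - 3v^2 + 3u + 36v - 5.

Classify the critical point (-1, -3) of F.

local minimum

The mixed partial ∂²F/∂u∂v is 0, so the Hessian at any point is diag(F_uu, F_vv) = diag(-6u, -6(2v + 1)).
At (-1, -3): H = diag(6, 30).
Both eigenvalues are positive, so H is positive definite: a local minimum.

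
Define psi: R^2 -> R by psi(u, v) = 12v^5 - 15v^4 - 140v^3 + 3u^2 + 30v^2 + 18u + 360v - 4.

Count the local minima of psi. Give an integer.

psi separates as a function of u plus a function of v, so ∇psi=0 decouples.
∂psi/∂u = 6(u + 3) = 0 at u ∈ {-3}; ∂psi/∂v = 60(v - 3)(v - 1)(v + 1)(v + 2) = 0 at v ∈ {-2, -1, 1, 3}.
The Hessian is diagonal: diag(psi_uu, psi_vv). Second derivatives: psi_uu(-3)=6; psi_vv(-2)=-900, psi_vv(-1)=480, psi_vv(1)=-720, psi_vv(3)=2400.
Local minima occur where both diagonal entries positive: (-3, -1), (-3, 3). Count: 2.

2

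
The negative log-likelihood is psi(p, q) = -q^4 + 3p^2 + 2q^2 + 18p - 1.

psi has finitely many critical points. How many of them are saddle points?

2

psi separates as a function of p plus a function of q, so ∇psi=0 decouples.
∂psi/∂p = 6(p + 3) = 0 at p ∈ {-3}; ∂psi/∂q = -4q(q - 1)(q + 1) = 0 at q ∈ {-1, 0, 1}.
The Hessian is diagonal: diag(psi_pp, psi_qq). Second derivatives: psi_pp(-3)=6; psi_qq(-1)=-8, psi_qq(0)=4, psi_qq(1)=-8.
Saddle points occur where the two diagonal entries have opposite signs: (-3, -1), (-3, 1). Count: 2.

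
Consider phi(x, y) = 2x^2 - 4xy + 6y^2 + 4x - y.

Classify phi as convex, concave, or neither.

convex

phi is quadratic, so its Hessian is the constant matrix H = [[4, -4], [-4, 12]].
det(H) = 32, tr(H) = 16.
det(H) > 0 and tr(H) > 0, so H is positive definite everywhere: convex.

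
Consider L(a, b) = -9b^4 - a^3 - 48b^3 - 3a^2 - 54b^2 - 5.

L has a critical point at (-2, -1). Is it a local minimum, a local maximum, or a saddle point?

local minimum

The mixed partial ∂²L/∂a∂b is 0, so the Hessian at any point is diag(L_aa, L_bb) = diag(-6(a + 1), -36(3b^2 + 8b + 3)).
At (-2, -1): H = diag(6, 72).
Both eigenvalues are positive, so H is positive definite: a local minimum.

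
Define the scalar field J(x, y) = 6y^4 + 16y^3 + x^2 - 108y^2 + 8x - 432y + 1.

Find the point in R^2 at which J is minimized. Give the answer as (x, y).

J(x,y) separates as P(x) + Q(y) + 1, so its minimum is min P + min Q + 1.
P'(x) = 2x + 8 vanishes at x ∈ {-4}; Q'(y) = 24(y - 3)(y + 2)(y + 3) vanishes at y ∈ {-3, -2, 3}.
Local minima of P (where P''>0): P(-4)=-16. Local minima of Q: Q(-3)=378, Q(3)=-1350.
So the global minimum of J is P(-4) + Q(3) + 1 = -16 − 1350 + 1 = -1365, attained at (-4, 3).

(-4, 3)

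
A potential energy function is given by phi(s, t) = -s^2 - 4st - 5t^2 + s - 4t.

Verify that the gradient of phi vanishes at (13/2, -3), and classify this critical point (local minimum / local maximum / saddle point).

local maximum

∇phi = (-2s - 4t + 1, -4s - 10t - 4); substituting (13/2, -3) gives ∇phi = (0, 0), so (13/2, -3) is indeed a critical point.
The Hessian of phi is constant: H = [[-2, -4], [-4, -10]].
det(H) = (-2)·(-10) − (-4)² = 4.
det(H) > 0 and tr(H) = -12 < 0, so H is negative definite and the point is a local maximum.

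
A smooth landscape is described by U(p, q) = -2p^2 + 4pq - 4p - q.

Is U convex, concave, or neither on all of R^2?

neither

U is quadratic, so its Hessian is the constant matrix H = [[-4, 4], [4, 0]].
det(H) = -16, tr(H) = -4.
det(H) < 0, so H is indefinite: neither convex nor concave.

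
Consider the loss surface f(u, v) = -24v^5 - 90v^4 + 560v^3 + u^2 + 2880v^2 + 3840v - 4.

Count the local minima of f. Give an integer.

2

f separates as a function of u plus a function of v, so ∇f=0 decouples.
∂f/∂u = 2u = 0 at u ∈ {0}; ∂f/∂v = -120(v - 4)(v + 1)(v + 2)(v + 4) = 0 at v ∈ {-4, -2, -1, 4}.
The Hessian is diagonal: diag(f_uu, f_vv). Second derivatives: f_uu(0)=2; f_vv(-4)=5760, f_vv(-2)=-1440, f_vv(-1)=1800, f_vv(4)=-28800.
Local minima occur where both diagonal entries positive: (0, -4), (0, -1). Count: 2.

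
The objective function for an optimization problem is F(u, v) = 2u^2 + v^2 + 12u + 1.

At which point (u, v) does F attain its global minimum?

(-3, 0)

F(u,v) separates as P(u) + Q(v) + 1, so its minimum is min P + min Q + 1.
P'(u) = 4u + 12 vanishes at u ∈ {-3}; Q'(v) = 2v vanishes at v ∈ {0}.
Local minima of P (where P''>0): P(-3)=-18. Local minima of Q: Q(0)=0.
So the global minimum of F is P(-3) + Q(0) + 1 = -18 + 0 + 1 = -17, attained at (-3, 0).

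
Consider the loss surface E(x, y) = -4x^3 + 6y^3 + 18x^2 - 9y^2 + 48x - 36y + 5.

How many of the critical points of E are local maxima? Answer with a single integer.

E separates as a function of x plus a function of y, so ∇E=0 decouples.
∂E/∂x = -12(x - 4)(x + 1) = 0 at x ∈ {-1, 4}; ∂E/∂y = 18(y - 2)(y + 1) = 0 at y ∈ {-1, 2}.
The Hessian is diagonal: diag(E_xx, E_yy). Second derivatives: E_xx(-1)=60, E_xx(4)=-60; E_yy(-1)=-54, E_yy(2)=54.
Local maxima occur where both diagonal entries negative: (4, -1). Count: 1.

1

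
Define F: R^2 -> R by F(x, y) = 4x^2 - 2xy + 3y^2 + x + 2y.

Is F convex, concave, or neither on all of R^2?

convex

F is quadratic, so its Hessian is the constant matrix H = [[8, -2], [-2, 6]].
det(H) = 44, tr(H) = 14.
det(H) > 0 and tr(H) > 0, so H is positive definite everywhere: convex.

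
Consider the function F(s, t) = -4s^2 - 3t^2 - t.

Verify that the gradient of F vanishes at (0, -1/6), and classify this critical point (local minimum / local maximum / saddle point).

∇F = (-8s, -6t - 1); substituting (0, -1/6) gives ∇F = (0, 0), so (0, -1/6) is indeed a critical point.
The Hessian of F is constant: H = [[-8, 0], [0, -6]].
det(H) = (-8)·(-6) − 0² = 48.
det(H) > 0 and tr(H) = -14 < 0, so H is negative definite and the point is a local maximum.

local maximum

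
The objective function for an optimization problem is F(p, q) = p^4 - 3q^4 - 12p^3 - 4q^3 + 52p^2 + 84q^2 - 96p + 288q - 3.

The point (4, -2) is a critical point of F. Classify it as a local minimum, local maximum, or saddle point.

The mixed partial ∂²F/∂p∂q is 0, so the Hessian at any point is diag(F_pp, F_qq) = diag(4(3p^2 - 18p + 26), 12(-3q^2 - 2q + 14)).
At (4, -2): H = diag(8, 72).
Both eigenvalues are positive, so H is positive definite: a local minimum.

local minimum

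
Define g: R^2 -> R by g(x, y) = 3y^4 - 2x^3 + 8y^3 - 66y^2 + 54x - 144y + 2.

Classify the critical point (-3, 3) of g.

The mixed partial ∂²g/∂x∂y is 0, so the Hessian at any point is diag(g_xx, g_yy) = diag(-12x, 12(3y^2 + 4y - 11)).
At (-3, 3): H = diag(36, 336).
Both eigenvalues are positive, so H is positive definite: a local minimum.

local minimum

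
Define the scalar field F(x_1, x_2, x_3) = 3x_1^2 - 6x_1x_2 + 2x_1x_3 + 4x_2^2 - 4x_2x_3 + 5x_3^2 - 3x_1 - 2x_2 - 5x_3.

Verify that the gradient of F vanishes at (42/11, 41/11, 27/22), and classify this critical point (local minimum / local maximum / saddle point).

∇F = (6x_1 - 6x_2 + 2x_3 - 3, -6x_1 + 8x_2 - 4x_3 - 2, 2x_1 - 4x_2 + 10x_3 - 5); substituting (42/11, 41/11, 27/22) gives ∇F = (0, 0, 0), so (42/11, 41/11, 27/22) is indeed a critical point.
The Hessian is constant: H = [[6, -6, 2], [-6, 8, -4], [2, -4, 10]].
Leading principal minors: Δ₁ = 6, Δ₂ = 12, Δ₃ = 88.
All leading minors are positive, so H is positive definite: a local minimum.

local minimum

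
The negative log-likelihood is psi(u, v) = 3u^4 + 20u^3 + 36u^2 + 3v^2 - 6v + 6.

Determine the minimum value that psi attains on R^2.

psi(u,v) separates as P(u) + Q(v) + 6, so its minimum is min P + min Q + 6.
P'(u) = 12u(u + 2)(u + 3) vanishes at u ∈ {-3, -2, 0}; Q'(v) = 6v - 6 vanishes at v ∈ {1}.
Local minima of P (where P''>0): P(-3)=27, P(0)=0. Local minima of Q: Q(1)=-3.
So the global minimum of psi is P(0) + Q(1) + 6 = 0 − 3 + 6 = 3, attained at (0, 1).

3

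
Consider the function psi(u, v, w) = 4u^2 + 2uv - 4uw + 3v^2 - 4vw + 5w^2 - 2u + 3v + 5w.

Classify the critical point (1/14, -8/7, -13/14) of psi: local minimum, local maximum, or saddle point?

The Hessian is constant: H = [[8, 2, -4], [2, 6, -4], [-4, -4, 10]].
Leading principal minors: Δ₁ = 8, Δ₂ = 44, Δ₃ = 280.
All leading minors are positive, so H is positive definite: a local minimum.

local minimum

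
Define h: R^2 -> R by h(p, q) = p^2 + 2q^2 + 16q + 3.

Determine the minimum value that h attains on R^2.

h(p,q) separates as A(p) + B(q) + 3, so its minimum is min A + min B + 3.
A'(p) = 2p vanishes at p ∈ {0}; B'(q) = 4q + 16 vanishes at q ∈ {-4}.
Local minima of A (where A''>0): A(0)=0. Local minima of B: B(-4)=-32.
So the global minimum of h is A(0) + B(-4) + 3 = 0 − 32 + 3 = -29, attained at (0, -4).

-29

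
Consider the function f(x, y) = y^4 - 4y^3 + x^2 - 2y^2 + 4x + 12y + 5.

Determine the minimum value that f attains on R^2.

f(x,y) separates as P(x) + Q(y) + 5, so its minimum is min P + min Q + 5.
P'(x) = 2x + 4 vanishes at x ∈ {-2}; Q'(y) = 4(y - 3)(y - 1)(y + 1) vanishes at y ∈ {-1, 1, 3}.
Local minima of P (where P''>0): P(-2)=-4. Local minima of Q: Q(-1)=-9, Q(3)=-9.
So the global minimum of f is P(-2) + Q(-1) + 5 = -4 − 9 + 5 = -8, attained at (-2, -1).

-8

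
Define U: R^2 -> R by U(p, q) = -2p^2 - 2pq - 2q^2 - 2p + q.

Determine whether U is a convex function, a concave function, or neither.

concave

U is quadratic, so its Hessian is the constant matrix H = [[-4, -2], [-2, -4]].
det(H) = 12, tr(H) = -8.
det(H) > 0 and tr(H) < 0, so H is negative definite everywhere: concave.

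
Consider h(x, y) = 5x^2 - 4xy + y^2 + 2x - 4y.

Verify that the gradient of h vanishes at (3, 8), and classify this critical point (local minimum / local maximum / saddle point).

local minimum

∇h = (10x - 4y + 2, -4x + 2y - 4); substituting (3, 8) gives ∇h = (0, 0), so (3, 8) is indeed a critical point.
The Hessian of h is constant: H = [[10, -4], [-4, 2]].
det(H) = 10·2 − (-4)² = 4.
det(H) > 0 and tr(H) = 12 > 0, so H is positive definite and the point is a local minimum.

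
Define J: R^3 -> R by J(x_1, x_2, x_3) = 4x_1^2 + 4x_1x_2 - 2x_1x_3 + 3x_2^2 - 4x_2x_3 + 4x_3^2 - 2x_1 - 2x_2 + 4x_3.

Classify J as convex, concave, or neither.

convex

J is quadratic, so its Hessian is the constant matrix H = [[8, 4, -2], [4, 6, -4], [-2, -4, 8]].
Leading principal minors: 8, 32, 168.
All positive ⇒ H ≻ 0 ⇒ convex.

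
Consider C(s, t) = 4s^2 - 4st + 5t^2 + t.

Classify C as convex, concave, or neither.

convex

C is quadratic, so its Hessian is the constant matrix H = [[8, -4], [-4, 10]].
det(H) = 64, tr(H) = 18.
det(H) > 0 and tr(H) > 0, so H is positive definite everywhere: convex.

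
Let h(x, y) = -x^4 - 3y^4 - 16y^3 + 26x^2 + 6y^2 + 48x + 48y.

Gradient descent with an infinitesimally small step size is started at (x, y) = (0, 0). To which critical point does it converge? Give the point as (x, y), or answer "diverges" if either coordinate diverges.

h is separable, so gradient descent decouples: x follows -∂h/∂x, y follows -∂h/∂y.
∂h/∂x = -4(x - 4)(x + 1)(x + 3); at x=0 this is 48, so x decreases.
∂h/∂y = -12(y - 1)(y + 1)(y + 4); at y=0 this is 48, so y decreases.
x converges to its nearest critical value -1 (a local min of the x-part); y converges to -1. The iterate converges to (-1, -1).

(-1, -1)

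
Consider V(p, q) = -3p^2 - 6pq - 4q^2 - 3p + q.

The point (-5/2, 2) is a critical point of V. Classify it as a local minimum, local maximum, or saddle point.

local maximum

The Hessian of V is constant: H = [[-6, -6], [-6, -8]].
det(H) = (-6)·(-8) − (-6)² = 12.
det(H) > 0 and tr(H) = -14 < 0, so H is negative definite and the point is a local maximum.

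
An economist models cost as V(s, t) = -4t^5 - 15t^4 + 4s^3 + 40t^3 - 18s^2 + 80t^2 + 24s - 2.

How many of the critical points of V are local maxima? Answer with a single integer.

V separates as a function of s plus a function of t, so ∇V=0 decouples.
∂V/∂s = 12(s - 2)(s - 1) = 0 at s ∈ {1, 2}; ∂V/∂t = -20t(t - 2)(t + 1)(t + 4) = 0 at t ∈ {-4, -1, 0, 2}.
The Hessian is diagonal: diag(V_ss, V_tt). Second derivatives: V_ss(1)=-12, V_ss(2)=12; V_tt(-4)=1440, V_tt(-1)=-180, V_tt(0)=160, V_tt(2)=-720.
Local maxima occur where both diagonal entries negative: (1, -1), (1, 2). Count: 2.

2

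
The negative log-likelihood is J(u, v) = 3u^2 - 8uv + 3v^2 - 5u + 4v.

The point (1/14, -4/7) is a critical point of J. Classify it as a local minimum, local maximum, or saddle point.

The Hessian of J is constant: H = [[6, -8], [-8, 6]].
det(H) = 6·6 − (-8)² = -28.
Since det(H) < 0, H is indefinite and the critical point is a saddle point.

saddle point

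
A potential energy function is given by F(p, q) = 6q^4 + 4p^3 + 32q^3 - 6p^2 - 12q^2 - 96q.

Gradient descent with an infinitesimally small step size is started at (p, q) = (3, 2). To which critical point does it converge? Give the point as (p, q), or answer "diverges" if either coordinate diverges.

F is separable, so gradient descent decouples: p follows -∂F/∂p, q follows -∂F/∂q.
∂F/∂p = 12p(p - 1); at p=3 this is 72, so p decreases.
∂F/∂q = 24(q - 1)(q + 1)(q + 4); at q=2 this is 432, so q decreases.
p converges to its nearest critical value 1 (a local min of the p-part); q converges to 1. The iterate converges to (1, 1).

(1, 1)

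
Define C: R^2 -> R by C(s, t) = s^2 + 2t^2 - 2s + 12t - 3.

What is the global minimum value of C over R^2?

C(s,t) separates as P(s) + Q(t) − 3, so its minimum is min P + min Q − 3.
P'(s) = 2s - 2 vanishes at s ∈ {1}; Q'(t) = 4(t + 3) vanishes at t ∈ {-3}.
Local minima of P (where P''>0): P(1)=-1. Local minima of Q: Q(-3)=-18.
So the global minimum of C is P(1) + Q(-3) − 3 = -1 − 18 − 3 = -22, attained at (1, -3).

-22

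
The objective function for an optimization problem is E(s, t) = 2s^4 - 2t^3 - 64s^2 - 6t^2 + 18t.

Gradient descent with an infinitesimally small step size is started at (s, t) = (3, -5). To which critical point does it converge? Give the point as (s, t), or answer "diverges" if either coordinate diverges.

E is separable, so gradient descent decouples: s follows -∂E/∂s, t follows -∂E/∂t.
∂E/∂s = 8s(s - 4)(s + 4); at s=3 this is -168, so s increases.
∂E/∂t = -6(t - 1)(t + 3); at t=-5 this is -72, so t increases.
s converges to its nearest critical value 4 (a local min of the s-part); t converges to -3. The iterate converges to (4, -3).

(4, -3)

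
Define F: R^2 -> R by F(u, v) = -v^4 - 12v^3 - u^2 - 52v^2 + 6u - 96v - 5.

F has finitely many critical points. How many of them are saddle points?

1

F separates as a function of u plus a function of v, so ∇F=0 decouples.
∂F/∂u = -2(u - 3) = 0 at u ∈ {3}; ∂F/∂v = -4(v + 2)(v + 3)(v + 4) = 0 at v ∈ {-4, -3, -2}.
The Hessian is diagonal: diag(F_uu, F_vv). Second derivatives: F_uu(3)=-2; F_vv(-4)=-8, F_vv(-3)=4, F_vv(-2)=-8.
Saddle points occur where the two diagonal entries have opposite signs: (3, -3). Count: 1.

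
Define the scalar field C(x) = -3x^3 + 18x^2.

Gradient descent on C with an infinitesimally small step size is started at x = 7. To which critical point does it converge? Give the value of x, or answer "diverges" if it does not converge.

C'(x) = -9x(x - 4), so C'(7) = -189.
Gradient descent moves in the -C' direction, i.e. x is increasing.
There is no critical point above x=7, and C' keeps the same sign, so the iterate runs off to +∞.

diverges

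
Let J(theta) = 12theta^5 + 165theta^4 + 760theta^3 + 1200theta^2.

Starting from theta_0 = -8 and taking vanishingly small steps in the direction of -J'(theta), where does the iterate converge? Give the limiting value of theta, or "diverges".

J'(theta) = 60theta(theta + 2)(theta + 4)(theta + 5), so J'(-8) = 34560.
Gradient descent moves in the -J' direction, i.e. theta is decreasing.
There is no critical point below theta=-8, and J' keeps the same sign, so the iterate runs off to −∞.

diverges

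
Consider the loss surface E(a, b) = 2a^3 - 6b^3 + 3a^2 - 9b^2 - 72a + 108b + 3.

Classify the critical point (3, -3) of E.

The mixed partial ∂²E/∂a∂b is 0, so the Hessian at any point is diag(E_aa, E_bb) = diag(6(2a + 1), -18(2b + 1)).
At (3, -3): H = diag(42, 90).
Both eigenvalues are positive, so H is positive definite: a local minimum.

local minimum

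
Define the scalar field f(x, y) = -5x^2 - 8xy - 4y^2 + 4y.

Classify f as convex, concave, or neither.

concave

f is quadratic, so its Hessian is the constant matrix H = [[-10, -8], [-8, -8]].
det(H) = 16, tr(H) = -18.
det(H) > 0 and tr(H) < 0, so H is negative definite everywhere: concave.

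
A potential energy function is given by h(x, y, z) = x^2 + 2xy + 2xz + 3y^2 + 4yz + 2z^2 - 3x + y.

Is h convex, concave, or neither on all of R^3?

h is quadratic, so its Hessian is the constant matrix H = [[2, 2, 2], [2, 6, 4], [2, 4, 4]].
Leading principal minors: 2, 8, 8.
All positive ⇒ H ≻ 0 ⇒ convex.

convex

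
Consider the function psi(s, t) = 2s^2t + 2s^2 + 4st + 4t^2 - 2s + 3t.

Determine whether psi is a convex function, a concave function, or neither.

The term 2s^2t is cubic, so the Hessian is not constant.
∂²psi/∂s² = 4t + 4, which takes both signs as t varies (negative for sufficiently negative t). A diagonal entry of the Hessian changing sign means the Hessian is neither positive- nor negative-semidefinite on all of R^2.

neither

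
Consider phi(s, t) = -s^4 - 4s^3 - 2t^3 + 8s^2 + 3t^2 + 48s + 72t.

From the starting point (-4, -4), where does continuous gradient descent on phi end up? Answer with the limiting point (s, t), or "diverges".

phi is separable, so gradient descent decouples: s follows -∂phi/∂s, t follows -∂phi/∂t.
∂phi/∂s = -4(s - 2)(s + 2)(s + 3); at s=-4 this is 48, so s decreases.
∂phi/∂t = -6(t - 4)(t + 3); at t=-4 this is -48, so t increases.
The s-coordinate has no critical point in that direction and runs off to infinity.

diverges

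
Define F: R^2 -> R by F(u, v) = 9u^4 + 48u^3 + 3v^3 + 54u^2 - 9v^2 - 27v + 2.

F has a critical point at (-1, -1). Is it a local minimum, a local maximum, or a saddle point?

The mixed partial ∂²F/∂u∂v is 0, so the Hessian at any point is diag(F_uu, F_vv) = diag(36(3u^2 + 8u + 3), 18(v - 1)).
At (-1, -1): H = diag(-72, -36).
Both eigenvalues are negative, so H is negative definite: a local maximum.

local maximum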